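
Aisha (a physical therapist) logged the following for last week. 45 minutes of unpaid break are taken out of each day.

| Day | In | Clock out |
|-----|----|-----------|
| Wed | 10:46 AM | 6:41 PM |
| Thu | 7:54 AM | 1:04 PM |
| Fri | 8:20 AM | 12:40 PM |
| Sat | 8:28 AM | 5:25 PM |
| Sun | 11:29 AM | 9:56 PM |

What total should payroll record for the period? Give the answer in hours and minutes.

33 h 4 min

Wed: 10:46 AM–6:41 PM = 7 h 55 min; less 45 min break → 7 h 10 min
Thu: 7:54 AM–1:04 PM = 5 h 10 min; less 45 min break → 4 h 25 min
Fri: 8:20 AM–12:40 PM = 4 h 20 min; less 45 min break → 3 h 35 min
Sat: 8:28 AM–5:25 PM = 8 h 57 min; less 45 min break → 8 h 12 min
Sun: 11:29 AM–9:56 PM = 10 h 27 min; less 45 min break → 9 h 42 min
Total: 7 h 10 min + 4 h 25 min + 3 h 35 min + 8 h 12 min + 9 h 42 min = 33 h 4 min.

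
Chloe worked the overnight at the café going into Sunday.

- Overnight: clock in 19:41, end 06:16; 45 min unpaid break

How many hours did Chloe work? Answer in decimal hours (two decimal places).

9.83 hours

Overnight: 19:41 → midnight = 4 h 19 min; midnight → 06:16 = 6 h 16 min; span 10 h 35 min; less 45 min break → 9 h 50 min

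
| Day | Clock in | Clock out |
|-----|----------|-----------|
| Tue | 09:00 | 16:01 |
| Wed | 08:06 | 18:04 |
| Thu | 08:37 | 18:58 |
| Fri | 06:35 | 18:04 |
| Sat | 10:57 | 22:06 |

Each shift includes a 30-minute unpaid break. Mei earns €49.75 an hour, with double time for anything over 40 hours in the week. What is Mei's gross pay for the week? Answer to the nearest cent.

Tue: 09:00–16:01 = 7 h 1 min; less 30 min break → 6 h 31 min
Wed: 08:06–18:04 = 9 h 58 min; less 30 min break → 9 h 28 min
Thu: 08:37–18:58 = 10 h 21 min; less 30 min break → 9 h 51 min
Fri: 06:35–18:04 = 11 h 29 min; less 30 min break → 10 h 59 min
Sat: 10:57–22:06 = 11 h 9 min; less 30 min break → 10 h 39 min
Total worked: 47 h 28 min = 2848 min.
Regular 40 h 0 min = 2400 min at €49.75/h; overtime 7 h 28 min = 448 min at €99.50/h.
Pay = (2400 × €49.75 + 448 × €99.50) ÷ 60 = €2732.93.

€2732.93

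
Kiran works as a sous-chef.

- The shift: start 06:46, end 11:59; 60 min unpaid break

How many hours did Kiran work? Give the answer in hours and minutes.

4 h 13 min

The shift: 06:46–11:59 = 5 h 13 min; less 60 min break → 4 h 13 min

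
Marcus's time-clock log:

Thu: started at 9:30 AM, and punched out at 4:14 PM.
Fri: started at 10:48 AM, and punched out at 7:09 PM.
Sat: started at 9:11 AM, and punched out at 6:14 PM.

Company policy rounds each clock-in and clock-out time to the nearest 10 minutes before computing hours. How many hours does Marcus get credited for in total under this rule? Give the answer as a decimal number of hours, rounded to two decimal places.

24.00 hours

Thu: in 9:30 AM→9:30 AM, out 4:14 PM→4:10 PM; 6 h 40 min
Fri: in 10:48 AM→10:50 AM, out 7:09 PM→7:10 PM; 8 h 20 min
Sat: in 9:11 AM→9:10 AM, out 6:14 PM→6:10 PM; 9 h 0 min
Total credited: 24 h 0 min.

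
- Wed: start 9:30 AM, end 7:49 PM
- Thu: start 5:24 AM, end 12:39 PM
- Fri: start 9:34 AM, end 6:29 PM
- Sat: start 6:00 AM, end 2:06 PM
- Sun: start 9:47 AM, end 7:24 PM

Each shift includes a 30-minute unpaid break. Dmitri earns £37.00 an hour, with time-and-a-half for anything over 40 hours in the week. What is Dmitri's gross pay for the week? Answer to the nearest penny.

£1574.35

Wed: 9:30 AM–7:49 PM = 10 h 19 min; less 30 min break → 9 h 49 min
Thu: 5:24 AM–12:39 PM = 7 h 15 min; less 30 min break → 6 h 45 min
Fri: 9:34 AM–6:29 PM = 8 h 55 min; less 30 min break → 8 h 25 min
Sat: 6:00 AM–2:06 PM = 8 h 6 min; less 30 min break → 7 h 36 min
Sun: 9:47 AM–7:24 PM = 9 h 37 min; less 30 min break → 9 h 7 min
Total worked: 41 h 42 min = 2502 min.
Regular 40 h 0 min = 2400 min at £37.00/h; overtime 1 h 42 min = 102 min at £55.50/h.
Pay = (2400 × £37.00 + 102 × £55.50) ÷ 60 = £1574.35.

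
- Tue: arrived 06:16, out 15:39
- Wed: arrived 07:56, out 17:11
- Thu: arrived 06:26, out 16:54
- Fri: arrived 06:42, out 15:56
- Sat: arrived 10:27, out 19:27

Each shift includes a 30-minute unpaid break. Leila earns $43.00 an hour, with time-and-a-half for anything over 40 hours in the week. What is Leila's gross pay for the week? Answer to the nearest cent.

$2031.75

Tue: 06:16–15:39 = 9 h 23 min; less 30 min break → 8 h 53 min
Wed: 07:56–17:11 = 9 h 15 min; less 30 min break → 8 h 45 min
Thu: 06:26–16:54 = 10 h 28 min; less 30 min break → 9 h 58 min
Fri: 06:42–15:56 = 9 h 14 min; less 30 min break → 8 h 44 min
Sat: 10:27–19:27 = 9 h 0 min; less 30 min break → 8 h 30 min
Total worked: 44 h 50 min = 2690 min.
Regular 40 h 0 min = 2400 min at $43.00/h; overtime 4 h 50 min = 290 min at $64.50/h.
Pay = (2400 × $43.00 + 290 × $64.50) ÷ 60 = $2031.75.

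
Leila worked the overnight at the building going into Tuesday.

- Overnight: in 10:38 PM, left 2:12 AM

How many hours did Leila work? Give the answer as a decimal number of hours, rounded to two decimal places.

3.57 hours

Overnight: 10:38 PM → midnight = 1 h 22 min; midnight → 2:12 AM = 2 h 12 min; span 3 h 34 min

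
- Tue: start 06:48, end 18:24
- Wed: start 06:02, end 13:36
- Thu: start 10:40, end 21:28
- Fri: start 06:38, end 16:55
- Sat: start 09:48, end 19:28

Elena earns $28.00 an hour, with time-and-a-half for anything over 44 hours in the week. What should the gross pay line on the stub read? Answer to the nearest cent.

Tue: 06:48–18:24 = 11 h 36 min
Wed: 06:02–13:36 = 7 h 34 min
Thu: 10:40–21:28 = 10 h 48 min
Fri: 06:38–16:55 = 10 h 17 min
Sat: 09:48–19:28 = 9 h 40 min
Total worked: 49 h 55 min = 2995 min.
Regular 44 h 0 min = 2640 min at $28.00/h; overtime 5 h 55 min = 355 min at $42.00/h.
Pay = (2640 × $28.00 + 355 × $42.00) ÷ 60 = $1480.50.

$1480.50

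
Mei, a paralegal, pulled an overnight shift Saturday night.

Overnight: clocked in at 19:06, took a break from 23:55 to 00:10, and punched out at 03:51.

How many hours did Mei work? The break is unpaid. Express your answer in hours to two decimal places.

Overnight: 19:06 → midnight = 4 h 54 min; midnight → 03:51 = 3 h 51 min; span 8 h 45 min; less 15 min break → 8 h 30 min

8.50 hours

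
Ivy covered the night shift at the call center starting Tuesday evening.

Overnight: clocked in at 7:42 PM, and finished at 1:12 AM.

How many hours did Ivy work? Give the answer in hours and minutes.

5 h 30 min

Overnight: 7:42 PM → midnight = 4 h 18 min; midnight → 1:12 AM = 1 h 12 min; span 5 h 30 min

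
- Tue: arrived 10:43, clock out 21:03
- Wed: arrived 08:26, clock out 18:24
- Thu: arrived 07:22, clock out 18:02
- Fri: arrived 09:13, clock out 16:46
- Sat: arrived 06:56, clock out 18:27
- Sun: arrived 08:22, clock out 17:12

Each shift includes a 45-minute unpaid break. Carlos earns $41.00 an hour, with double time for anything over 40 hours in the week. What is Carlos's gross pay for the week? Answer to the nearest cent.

Tue: 10:43–21:03 = 10 h 20 min; less 45 min break → 9 h 35 min
Wed: 08:26–18:24 = 9 h 58 min; less 45 min break → 9 h 13 min
Thu: 07:22–18:02 = 10 h 40 min; less 45 min break → 9 h 55 min
Fri: 09:13–16:46 = 7 h 33 min; less 45 min break → 6 h 48 min
Sat: 06:56–18:27 = 11 h 31 min; less 45 min break → 10 h 46 min
Sun: 08:22–17:12 = 8 h 50 min; less 45 min break → 8 h 5 min
Total worked: 54 h 22 min = 3262 min.
Regular 40 h 0 min = 2400 min at $41.00/h; overtime 14 h 22 min = 862 min at $82.00/h.
Pay = (2400 × $41.00 + 862 × $82.00) ÷ 60 = $2818.07.

$2818.07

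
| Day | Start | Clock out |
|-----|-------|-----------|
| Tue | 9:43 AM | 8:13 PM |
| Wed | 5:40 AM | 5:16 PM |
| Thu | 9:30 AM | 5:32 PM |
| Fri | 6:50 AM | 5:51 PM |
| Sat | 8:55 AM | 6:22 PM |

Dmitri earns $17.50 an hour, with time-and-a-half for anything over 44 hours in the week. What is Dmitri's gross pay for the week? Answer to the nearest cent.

$943.25

Tue: 9:43 AM–8:13 PM = 10 h 30 min
Wed: 5:40 AM–5:16 PM = 11 h 36 min
Thu: 9:30 AM–5:32 PM = 8 h 2 min
Fri: 6:50 AM–5:51 PM = 11 h 1 min
Sat: 8:55 AM–6:22 PM = 9 h 27 min
Total worked: 50 h 36 min = 3036 min.
Regular 44 h 0 min = 2640 min at $17.50/h; overtime 6 h 36 min = 396 min at $26.25/h.
Pay = (2640 × $17.50 + 396 × $26.25) ÷ 60 = $943.25.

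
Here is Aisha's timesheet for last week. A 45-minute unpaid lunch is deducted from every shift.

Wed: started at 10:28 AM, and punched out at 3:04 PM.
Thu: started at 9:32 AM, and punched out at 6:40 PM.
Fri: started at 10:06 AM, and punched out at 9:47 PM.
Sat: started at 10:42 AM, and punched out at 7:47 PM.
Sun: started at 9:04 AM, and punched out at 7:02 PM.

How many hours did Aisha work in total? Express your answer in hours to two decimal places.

40.72 hours

Wed: 10:28 AM–3:04 PM = 4 h 36 min; less 45 min break → 3 h 51 min
Thu: 9:32 AM–6:40 PM = 9 h 8 min; less 45 min break → 8 h 23 min
Fri: 10:06 AM–9:47 PM = 11 h 41 min; less 45 min break → 10 h 56 min
Sat: 10:42 AM–7:47 PM = 9 h 5 min; less 45 min break → 8 h 20 min
Sun: 9:04 AM–7:02 PM = 9 h 58 min; less 45 min break → 9 h 13 min
Total: 3 h 51 min + 8 h 23 min + 10 h 56 min + 8 h 20 min + 9 h 13 min = 40 h 43 min.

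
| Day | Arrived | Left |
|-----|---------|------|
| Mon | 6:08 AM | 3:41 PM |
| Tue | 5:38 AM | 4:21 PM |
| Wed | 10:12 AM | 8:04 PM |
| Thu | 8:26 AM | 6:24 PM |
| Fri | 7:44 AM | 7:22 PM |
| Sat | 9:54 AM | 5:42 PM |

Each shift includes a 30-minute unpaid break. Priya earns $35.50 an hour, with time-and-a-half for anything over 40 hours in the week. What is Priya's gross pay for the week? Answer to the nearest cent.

Mon: 6:08 AM–3:41 PM = 9 h 33 min; less 30 min break → 9 h 3 min
Tue: 5:38 AM–4:21 PM = 10 h 43 min; less 30 min break → 10 h 13 min
Wed: 10:12 AM–8:04 PM = 9 h 52 min; less 30 min break → 9 h 22 min
Thu: 8:26 AM–6:24 PM = 9 h 58 min; less 30 min break → 9 h 28 min
Fri: 7:44 AM–7:22 PM = 11 h 38 min; less 30 min break → 11 h 8 min
Sat: 9:54 AM–5:42 PM = 7 h 48 min; less 30 min break → 7 h 18 min
Total worked: 56 h 32 min = 3392 min.
Regular 40 h 0 min = 2400 min at $35.50/h; overtime 16 h 32 min = 992 min at $53.25/h.
Pay = (2400 × $35.50 + 992 × $53.25) ÷ 60 = $2300.40.

$2300.40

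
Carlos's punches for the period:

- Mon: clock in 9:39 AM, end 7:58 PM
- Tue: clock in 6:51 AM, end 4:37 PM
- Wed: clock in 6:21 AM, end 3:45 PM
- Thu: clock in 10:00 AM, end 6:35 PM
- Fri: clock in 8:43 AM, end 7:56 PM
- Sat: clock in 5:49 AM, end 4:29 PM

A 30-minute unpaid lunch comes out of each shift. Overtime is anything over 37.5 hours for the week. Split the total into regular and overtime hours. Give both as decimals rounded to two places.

Mon: 9:39 AM–7:58 PM = 10 h 19 min; less 30 min break → 9 h 49 min
Tue: 6:51 AM–4:37 PM = 9 h 46 min; less 30 min break → 9 h 16 min
Wed: 6:21 AM–3:45 PM = 9 h 24 min; less 30 min break → 8 h 54 min
Thu: 10:00 AM–6:35 PM = 8 h 35 min; less 30 min break → 8 h 5 min
Fri: 8:43 AM–7:56 PM = 11 h 13 min; less 30 min break → 10 h 43 min
Sat: 5:49 AM–4:29 PM = 10 h 40 min; less 30 min break → 10 h 10 min
Total worked: 56 h 57 min = 56.95 h.
Threshold 37.5 h → overtime 19 h 27 min, regular 37 h 30 min.

Regular 37.50 hours, overtime 19.45 hours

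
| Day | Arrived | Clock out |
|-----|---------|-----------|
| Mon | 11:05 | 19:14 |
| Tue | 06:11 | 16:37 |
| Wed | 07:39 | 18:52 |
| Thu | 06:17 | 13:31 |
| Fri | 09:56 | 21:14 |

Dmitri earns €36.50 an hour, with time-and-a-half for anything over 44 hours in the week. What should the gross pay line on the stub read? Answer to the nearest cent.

€1843.25

Mon: 11:05–19:14 = 8 h 9 min
Tue: 06:11–16:37 = 10 h 26 min
Wed: 07:39–18:52 = 11 h 13 min
Thu: 06:17–13:31 = 7 h 14 min
Fri: 09:56–21:14 = 11 h 18 min
Total worked: 48 h 20 min = 2900 min.
Regular 44 h 0 min = 2640 min at €36.50/h; overtime 4 h 20 min = 260 min at €54.75/h.
Pay = (2640 × €36.50 + 260 × €54.75) ÷ 60 = €1843.25.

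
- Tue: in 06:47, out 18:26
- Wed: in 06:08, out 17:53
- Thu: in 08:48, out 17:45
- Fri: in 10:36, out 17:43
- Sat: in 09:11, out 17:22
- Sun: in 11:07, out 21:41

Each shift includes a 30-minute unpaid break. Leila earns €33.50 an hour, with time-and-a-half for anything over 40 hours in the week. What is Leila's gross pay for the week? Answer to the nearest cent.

€2104.64

Tue: 06:47–18:26 = 11 h 39 min; less 30 min break → 11 h 9 min
Wed: 06:08–17:53 = 11 h 45 min; less 30 min break → 11 h 15 min
Thu: 08:48–17:45 = 8 h 57 min; less 30 min break → 8 h 27 min
Fri: 10:36–17:43 = 7 h 7 min; less 30 min break → 6 h 37 min
Sat: 09:11–17:22 = 8 h 11 min; less 30 min break → 7 h 41 min
Sun: 11:07–21:41 = 10 h 34 min; less 30 min break → 10 h 4 min
Total worked: 55 h 13 min = 3313 min.
Regular 40 h 0 min = 2400 min at €33.50/h; overtime 15 h 13 min = 913 min at €50.25/h.
Pay = (2400 × €33.50 + 913 × €50.25) ÷ 60 = €2104.64.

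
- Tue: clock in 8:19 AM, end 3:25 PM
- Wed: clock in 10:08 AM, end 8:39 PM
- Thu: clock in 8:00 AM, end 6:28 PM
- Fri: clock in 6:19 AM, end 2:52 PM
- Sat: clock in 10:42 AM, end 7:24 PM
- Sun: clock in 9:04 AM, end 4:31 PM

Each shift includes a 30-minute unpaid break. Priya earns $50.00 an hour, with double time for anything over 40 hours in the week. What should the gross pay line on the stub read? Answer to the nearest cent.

$2978.33

Tue: 8:19 AM–3:25 PM = 7 h 6 min; less 30 min break → 6 h 36 min
Wed: 10:08 AM–8:39 PM = 10 h 31 min; less 30 min break → 10 h 1 min
Thu: 8:00 AM–6:28 PM = 10 h 28 min; less 30 min break → 9 h 58 min
Fri: 6:19 AM–2:52 PM = 8 h 33 min; less 30 min break → 8 h 3 min
Sat: 10:42 AM–7:24 PM = 8 h 42 min; less 30 min break → 8 h 12 min
Sun: 9:04 AM–4:31 PM = 7 h 27 min; less 30 min break → 6 h 57 min
Total worked: 49 h 47 min = 2987 min.
Regular 40 h 0 min = 2400 min at $50.00/h; overtime 9 h 47 min = 587 min at $100.00/h.
Pay = (2400 × $50.00 + 587 × $100.00) ÷ 60 = $2978.33.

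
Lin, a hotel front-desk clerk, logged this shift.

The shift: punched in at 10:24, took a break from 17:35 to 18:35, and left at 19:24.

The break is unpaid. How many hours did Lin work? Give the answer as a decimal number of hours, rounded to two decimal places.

8.00 hours

The shift: 10:24–19:24 = 9 h 0 min; less 60 min break → 8 h 0 min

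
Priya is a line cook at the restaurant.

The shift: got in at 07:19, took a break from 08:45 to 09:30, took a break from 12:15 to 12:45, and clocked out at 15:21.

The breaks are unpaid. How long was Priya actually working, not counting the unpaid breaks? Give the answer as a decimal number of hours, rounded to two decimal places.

6.78 hours

The shift: 07:19–15:21 = 8 h 2 min; less 75 min break → 6 h 47 min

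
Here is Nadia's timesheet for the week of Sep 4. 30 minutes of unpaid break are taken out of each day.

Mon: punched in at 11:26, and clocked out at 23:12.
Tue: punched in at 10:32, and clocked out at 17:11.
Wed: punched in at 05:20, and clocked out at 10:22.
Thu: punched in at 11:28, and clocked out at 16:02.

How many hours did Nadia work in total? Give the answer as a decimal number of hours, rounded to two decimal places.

Mon: 11:26–23:12 = 11 h 46 min; less 30 min break → 11 h 16 min
Tue: 10:32–17:11 = 6 h 39 min; less 30 min break → 6 h 9 min
Wed: 05:20–10:22 = 5 h 2 min; less 30 min break → 4 h 32 min
Thu: 11:28–16:02 = 4 h 34 min; less 30 min break → 4 h 4 min
Total: 11 h 16 min + 6 h 9 min + 4 h 32 min + 4 h 4 min = 26 h 1 min.

26.02 hours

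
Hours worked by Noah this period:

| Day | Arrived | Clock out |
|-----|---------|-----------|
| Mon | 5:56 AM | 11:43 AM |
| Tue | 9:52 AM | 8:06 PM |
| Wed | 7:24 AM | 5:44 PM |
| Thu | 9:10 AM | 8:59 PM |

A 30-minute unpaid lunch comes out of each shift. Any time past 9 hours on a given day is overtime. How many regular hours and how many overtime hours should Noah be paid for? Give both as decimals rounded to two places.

Mon: 5:56 AM–11:43 AM = 5 h 47 min; less 30 min break → 5 h 17 min
Tue: 9:52 AM–8:06 PM = 10 h 14 min; less 30 min break → 9 h 44 min
Wed: 7:24 AM–5:44 PM = 10 h 20 min; less 30 min break → 9 h 50 min
Thu: 9:10 AM–8:59 PM = 11 h 49 min; less 30 min break → 11 h 19 min
Mon reg 5 h 17 min / OT 0 h 0 min; Tue reg 9 h 0 min / OT 0 h 44 min; Wed reg 9 h 0 min / OT 0 h 50 min; Thu reg 9 h 0 min / OT 2 h 19 min.
Totals: regular 32 h 17 min, overtime 3 h 53 min.

Regular 32.28 hours, overtime 3.88 hours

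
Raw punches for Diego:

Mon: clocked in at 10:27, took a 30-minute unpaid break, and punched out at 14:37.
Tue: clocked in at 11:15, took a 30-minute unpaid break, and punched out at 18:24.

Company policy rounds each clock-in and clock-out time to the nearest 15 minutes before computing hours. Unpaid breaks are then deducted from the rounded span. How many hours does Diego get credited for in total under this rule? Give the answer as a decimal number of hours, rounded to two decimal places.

10.25 hours

Mon: in 10:27→10:30, out 14:37→14:30; 4 h 0 min − 30 min = 3 h 30 min
Tue: in 11:15→11:15, out 18:24→18:30; 7 h 15 min − 30 min = 6 h 45 min
Total credited: 10 h 15 min.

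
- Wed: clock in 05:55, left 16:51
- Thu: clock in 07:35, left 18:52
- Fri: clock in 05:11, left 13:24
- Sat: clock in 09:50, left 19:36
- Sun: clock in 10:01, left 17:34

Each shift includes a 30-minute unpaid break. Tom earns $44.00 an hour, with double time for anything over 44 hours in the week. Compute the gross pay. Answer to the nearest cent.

Wed: 05:55–16:51 = 10 h 56 min; less 30 min break → 10 h 26 min
Thu: 07:35–18:52 = 11 h 17 min; less 30 min break → 10 h 47 min
Fri: 05:11–13:24 = 8 h 13 min; less 30 min break → 7 h 43 min
Sat: 09:50–19:36 = 9 h 46 min; less 30 min break → 9 h 16 min
Sun: 10:01–17:34 = 7 h 33 min; less 30 min break → 7 h 3 min
Total worked: 45 h 15 min = 2715 min.
Regular 44 h 0 min = 2640 min at $44.00/h; overtime 1 h 15 min = 75 min at $88.00/h.
Pay = (2640 × $44.00 + 75 × $88.00) ÷ 60 = $2046.00.

$2046.00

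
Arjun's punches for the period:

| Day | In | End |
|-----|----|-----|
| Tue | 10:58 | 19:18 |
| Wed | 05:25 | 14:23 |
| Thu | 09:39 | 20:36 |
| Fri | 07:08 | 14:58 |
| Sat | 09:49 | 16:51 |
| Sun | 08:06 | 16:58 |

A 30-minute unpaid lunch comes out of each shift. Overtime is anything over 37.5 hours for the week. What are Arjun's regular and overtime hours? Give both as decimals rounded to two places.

Tue: 10:58–19:18 = 8 h 20 min; less 30 min break → 7 h 50 min
Wed: 05:25–14:23 = 8 h 58 min; less 30 min break → 8 h 28 min
Thu: 09:39–20:36 = 10 h 57 min; less 30 min break → 10 h 27 min
Fri: 07:08–14:58 = 7 h 50 min; less 30 min break → 7 h 20 min
Sat: 09:49–16:51 = 7 h 2 min; less 30 min break → 6 h 32 min
Sun: 08:06–16:58 = 8 h 52 min; less 30 min break → 8 h 22 min
Total worked: 48 h 59 min = 48.98 h.
Threshold 37.5 h → overtime 11 h 29 min, regular 37 h 30 min.

Regular 37.50 hours, overtime 11.48 hours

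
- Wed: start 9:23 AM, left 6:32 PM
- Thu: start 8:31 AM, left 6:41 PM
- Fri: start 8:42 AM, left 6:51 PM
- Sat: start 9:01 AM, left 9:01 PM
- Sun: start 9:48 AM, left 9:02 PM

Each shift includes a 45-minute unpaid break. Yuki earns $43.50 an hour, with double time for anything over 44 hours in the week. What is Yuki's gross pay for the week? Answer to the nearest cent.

Wed: 9:23 AM–6:32 PM = 9 h 9 min; less 45 min break → 8 h 24 min
Thu: 8:31 AM–6:41 PM = 10 h 10 min; less 45 min break → 9 h 25 min
Fri: 8:42 AM–6:51 PM = 10 h 9 min; less 45 min break → 9 h 24 min
Sat: 9:01 AM–9:01 PM = 12 h 0 min; less 45 min break → 11 h 15 min
Sun: 9:48 AM–9:02 PM = 11 h 14 min; less 45 min break → 10 h 29 min
Total worked: 48 h 57 min = 2937 min.
Regular 44 h 0 min = 2640 min at $43.50/h; overtime 4 h 57 min = 297 min at $87.00/h.
Pay = (2640 × $43.50 + 297 × $87.00) ÷ 60 = $2344.65.

$2344.65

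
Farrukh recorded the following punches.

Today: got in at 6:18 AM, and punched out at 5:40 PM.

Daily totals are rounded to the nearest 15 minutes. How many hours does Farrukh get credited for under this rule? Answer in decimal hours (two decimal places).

Today: 6:18 AM–5:40 PM = 11 h 22 min → rounds to 11 h 15 min

11.25 hours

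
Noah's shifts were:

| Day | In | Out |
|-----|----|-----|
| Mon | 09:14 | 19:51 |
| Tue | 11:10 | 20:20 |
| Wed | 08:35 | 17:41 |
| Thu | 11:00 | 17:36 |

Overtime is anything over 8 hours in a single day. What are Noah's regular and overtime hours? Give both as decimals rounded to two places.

Regular 30.60 hours, overtime 4.88 hours

Mon: 09:14–19:51 = 10 h 37 min
Tue: 11:10–20:20 = 9 h 10 min
Wed: 08:35–17:41 = 9 h 6 min
Thu: 11:00–17:36 = 6 h 36 min
Mon reg 8 h 0 min / OT 2 h 37 min; Tue reg 8 h 0 min / OT 1 h 10 min; Wed reg 8 h 0 min / OT 1 h 6 min; Thu reg 6 h 36 min / OT 0 h 0 min.
Totals: regular 30 h 36 min, overtime 4 h 53 min.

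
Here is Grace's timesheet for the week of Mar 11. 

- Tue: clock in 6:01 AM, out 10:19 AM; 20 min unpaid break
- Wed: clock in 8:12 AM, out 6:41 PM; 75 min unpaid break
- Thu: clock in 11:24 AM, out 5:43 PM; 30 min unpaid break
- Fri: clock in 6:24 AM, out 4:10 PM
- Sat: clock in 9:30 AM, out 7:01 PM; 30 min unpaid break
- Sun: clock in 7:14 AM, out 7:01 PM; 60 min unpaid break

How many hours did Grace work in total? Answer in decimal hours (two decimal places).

Tue: 6:01 AM–10:19 AM = 4 h 18 min; less 20 min break → 3 h 58 min
Wed: 8:12 AM–6:41 PM = 10 h 29 min; less 75 min break → 9 h 14 min
Thu: 11:24 AM–5:43 PM = 6 h 19 min; less 30 min break → 5 h 49 min
Fri: 6:24 AM–4:10 PM = 9 h 46 min
Sat: 9:30 AM–7:01 PM = 9 h 31 min; less 30 min break → 9 h 1 min
Sun: 7:14 AM–7:01 PM = 11 h 47 min; less 60 min break → 10 h 47 min
Total: 3 h 58 min + 9 h 14 min + 5 h 49 min + 9 h 46 min + 9 h 1 min + 10 h 47 min = 48 h 35 min.

48.58 hours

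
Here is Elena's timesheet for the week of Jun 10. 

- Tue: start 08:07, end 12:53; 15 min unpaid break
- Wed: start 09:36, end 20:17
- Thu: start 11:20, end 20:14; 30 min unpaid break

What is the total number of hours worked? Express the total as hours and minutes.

23 h 36 min

Tue: 08:07–12:53 = 4 h 46 min; less 15 min break → 4 h 31 min
Wed: 09:36–20:17 = 10 h 41 min
Thu: 11:20–20:14 = 8 h 54 min; less 30 min break → 8 h 24 min
Total: 4 h 31 min + 10 h 41 min + 8 h 24 min = 23 h 36 min.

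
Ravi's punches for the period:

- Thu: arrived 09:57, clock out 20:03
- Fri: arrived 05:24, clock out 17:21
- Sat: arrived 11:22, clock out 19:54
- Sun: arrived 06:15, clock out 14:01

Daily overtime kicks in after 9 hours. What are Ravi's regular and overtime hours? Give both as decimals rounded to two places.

Regular 34.30 hours, overtime 4.05 hours

Thu: 09:57–20:03 = 10 h 6 min
Fri: 05:24–17:21 = 11 h 57 min
Sat: 11:22–19:54 = 8 h 32 min
Sun: 06:15–14:01 = 7 h 46 min
Thu reg 9 h 0 min / OT 1 h 6 min; Fri reg 9 h 0 min / OT 2 h 57 min; Sat reg 8 h 32 min / OT 0 h 0 min; Sun reg 7 h 46 min / OT 0 h 0 min.
Totals: regular 34 h 18 min, overtime 4 h 3 min.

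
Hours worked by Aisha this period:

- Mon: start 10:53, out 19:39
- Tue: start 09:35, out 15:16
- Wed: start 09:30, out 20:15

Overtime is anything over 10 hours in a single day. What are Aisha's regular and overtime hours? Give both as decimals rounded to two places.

Mon: 10:53–19:39 = 8 h 46 min
Tue: 09:35–15:16 = 5 h 41 min
Wed: 09:30–20:15 = 10 h 45 min
Mon reg 8 h 46 min / OT 0 h 0 min; Tue reg 5 h 41 min / OT 0 h 0 min; Wed reg 10 h 0 min / OT 0 h 45 min.
Totals: regular 24 h 27 min, overtime 0 h 45 min.

Regular 24.45 hours, overtime 0.75 hours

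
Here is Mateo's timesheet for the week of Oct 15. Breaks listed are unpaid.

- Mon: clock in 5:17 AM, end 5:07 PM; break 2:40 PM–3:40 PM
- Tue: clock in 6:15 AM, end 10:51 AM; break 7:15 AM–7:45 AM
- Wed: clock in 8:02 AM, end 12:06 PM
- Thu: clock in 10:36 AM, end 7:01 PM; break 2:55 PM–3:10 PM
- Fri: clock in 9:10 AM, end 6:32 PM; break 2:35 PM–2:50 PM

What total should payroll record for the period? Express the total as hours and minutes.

Mon: 5:17 AM–5:07 PM = 11 h 50 min; less 60 min break → 10 h 50 min
Tue: 6:15 AM–10:51 AM = 4 h 36 min; less 30 min break → 4 h 6 min
Wed: 8:02 AM–12:06 PM = 4 h 4 min
Thu: 10:36 AM–7:01 PM = 8 h 25 min; less 15 min break → 8 h 10 min
Fri: 9:10 AM–6:32 PM = 9 h 22 min; less 15 min break → 9 h 7 min
Total: 10 h 50 min + 4 h 6 min + 4 h 4 min + 8 h 10 min + 9 h 7 min = 36 h 17 min.

36 h 17 min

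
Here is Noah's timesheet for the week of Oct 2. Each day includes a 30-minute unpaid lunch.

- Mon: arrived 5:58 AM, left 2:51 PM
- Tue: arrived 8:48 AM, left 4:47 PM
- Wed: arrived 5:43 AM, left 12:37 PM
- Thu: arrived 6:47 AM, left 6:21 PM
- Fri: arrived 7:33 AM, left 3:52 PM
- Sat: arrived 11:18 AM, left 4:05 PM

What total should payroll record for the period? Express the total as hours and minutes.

Mon: 5:58 AM–2:51 PM = 8 h 53 min; less 30 min break → 8 h 23 min
Tue: 8:48 AM–4:47 PM = 7 h 59 min; less 30 min break → 7 h 29 min
Wed: 5:43 AM–12:37 PM = 6 h 54 min; less 30 min break → 6 h 24 min
Thu: 6:47 AM–6:21 PM = 11 h 34 min; less 30 min break → 11 h 4 min
Fri: 7:33 AM–3:52 PM = 8 h 19 min; less 30 min break → 7 h 49 min
Sat: 11:18 AM–4:05 PM = 4 h 47 min; less 30 min break → 4 h 17 min
Total: 8 h 23 min + 7 h 29 min + 6 h 24 min + 11 h 4 min + 7 h 49 min + 4 h 17 min = 45 h 26 min.

45 h 26 min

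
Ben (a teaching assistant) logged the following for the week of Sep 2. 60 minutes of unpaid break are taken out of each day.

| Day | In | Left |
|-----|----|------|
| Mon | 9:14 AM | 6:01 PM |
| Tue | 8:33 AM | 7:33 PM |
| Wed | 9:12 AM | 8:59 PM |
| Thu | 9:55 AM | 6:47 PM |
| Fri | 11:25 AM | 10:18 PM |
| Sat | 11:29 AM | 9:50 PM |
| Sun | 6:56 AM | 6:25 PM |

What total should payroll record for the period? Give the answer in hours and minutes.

Mon: 9:14 AM–6:01 PM = 8 h 47 min; less 60 min break → 7 h 47 min
Tue: 8:33 AM–7:33 PM = 11 h 0 min; less 60 min break → 10 h 0 min
Wed: 9:12 AM–8:59 PM = 11 h 47 min; less 60 min break → 10 h 47 min
Thu: 9:55 AM–6:47 PM = 8 h 52 min; less 60 min break → 7 h 52 min
Fri: 11:25 AM–10:18 PM = 10 h 53 min; less 60 min break → 9 h 53 min
Sat: 11:29 AM–9:50 PM = 10 h 21 min; less 60 min break → 9 h 21 min
Sun: 6:56 AM–6:25 PM = 11 h 29 min; less 60 min break → 10 h 29 min
Total: 7 h 47 min + 10 h 0 min + 10 h 47 min + 7 h 52 min + 9 h 53 min + 9 h 21 min + 10 h 29 min = 66 h 9 min.

66 h 9 min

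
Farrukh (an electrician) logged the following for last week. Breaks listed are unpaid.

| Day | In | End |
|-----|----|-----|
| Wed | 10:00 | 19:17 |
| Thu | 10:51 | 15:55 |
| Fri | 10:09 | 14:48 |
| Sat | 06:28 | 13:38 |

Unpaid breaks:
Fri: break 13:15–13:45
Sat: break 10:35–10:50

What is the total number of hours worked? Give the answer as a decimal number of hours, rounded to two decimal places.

Wed: 10:00–19:17 = 9 h 17 min
Thu: 10:51–15:55 = 5 h 4 min
Fri: 10:09–14:48 = 4 h 39 min; less 30 min break → 4 h 9 min
Sat: 06:28–13:38 = 7 h 10 min; less 15 min break → 6 h 55 min
Total: 9 h 17 min + 5 h 4 min + 4 h 9 min + 6 h 55 min = 25 h 25 min.

25.42 hours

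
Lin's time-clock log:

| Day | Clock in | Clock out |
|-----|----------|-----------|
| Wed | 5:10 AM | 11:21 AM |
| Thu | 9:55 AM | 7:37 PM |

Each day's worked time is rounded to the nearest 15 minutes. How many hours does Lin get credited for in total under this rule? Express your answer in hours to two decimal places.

16.00 hours

Wed: 5:10 AM–11:21 AM = 6 h 11 min → rounds to 6 h 15 min
Thu: 9:55 AM–7:37 PM = 9 h 42 min → rounds to 9 h 45 min
Total credited: 16 h 0 min.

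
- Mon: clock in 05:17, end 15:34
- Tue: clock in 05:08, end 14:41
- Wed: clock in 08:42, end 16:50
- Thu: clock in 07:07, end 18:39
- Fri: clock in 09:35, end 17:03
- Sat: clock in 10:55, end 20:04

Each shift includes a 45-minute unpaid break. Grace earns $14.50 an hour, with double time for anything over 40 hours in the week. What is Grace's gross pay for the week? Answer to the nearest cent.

$916.88

Mon: 05:17–15:34 = 10 h 17 min; less 45 min break → 9 h 32 min
Tue: 05:08–14:41 = 9 h 33 min; less 45 min break → 8 h 48 min
Wed: 08:42–16:50 = 8 h 8 min; less 45 min break → 7 h 23 min
Thu: 07:07–18:39 = 11 h 32 min; less 45 min break → 10 h 47 min
Fri: 09:35–17:03 = 7 h 28 min; less 45 min break → 6 h 43 min
Sat: 10:55–20:04 = 9 h 9 min; less 45 min break → 8 h 24 min
Total worked: 51 h 37 min = 3097 min.
Regular 40 h 0 min = 2400 min at $14.50/h; overtime 11 h 37 min = 697 min at $29.00/h.
Pay = (2400 × $14.50 + 697 × $29.00) ÷ 60 = $916.88.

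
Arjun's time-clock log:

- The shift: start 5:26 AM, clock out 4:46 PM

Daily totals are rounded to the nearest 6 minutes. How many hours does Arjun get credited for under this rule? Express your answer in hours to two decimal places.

11.30 hours

The shift: 5:26 AM–4:46 PM = 11 h 20 min → rounds to 11 h 18 min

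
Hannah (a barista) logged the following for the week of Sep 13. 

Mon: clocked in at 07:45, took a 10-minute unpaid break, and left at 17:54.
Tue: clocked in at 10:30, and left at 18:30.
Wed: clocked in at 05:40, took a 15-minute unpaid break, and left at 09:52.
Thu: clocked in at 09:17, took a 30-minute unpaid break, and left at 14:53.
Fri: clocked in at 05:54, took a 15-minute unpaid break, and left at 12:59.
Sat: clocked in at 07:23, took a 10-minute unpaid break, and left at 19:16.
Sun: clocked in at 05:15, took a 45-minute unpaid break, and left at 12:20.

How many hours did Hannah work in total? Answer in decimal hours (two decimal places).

Mon: 07:45–17:54 = 10 h 9 min; less 10 min break → 9 h 59 min
Tue: 10:30–18:30 = 8 h 0 min
Wed: 05:40–09:52 = 4 h 12 min; less 15 min break → 3 h 57 min
Thu: 09:17–14:53 = 5 h 36 min; less 30 min break → 5 h 6 min
Fri: 05:54–12:59 = 7 h 5 min; less 15 min break → 6 h 50 min
Sat: 07:23–19:16 = 11 h 53 min; less 10 min break → 11 h 43 min
Sun: 05:15–12:20 = 7 h 5 min; less 45 min break → 6 h 20 min
Total: 9 h 59 min + 8 h 0 min + 3 h 57 min + 5 h 6 min + 6 h 50 min + 11 h 43 min + 6 h 20 min = 51 h 55 min.

51.92 hours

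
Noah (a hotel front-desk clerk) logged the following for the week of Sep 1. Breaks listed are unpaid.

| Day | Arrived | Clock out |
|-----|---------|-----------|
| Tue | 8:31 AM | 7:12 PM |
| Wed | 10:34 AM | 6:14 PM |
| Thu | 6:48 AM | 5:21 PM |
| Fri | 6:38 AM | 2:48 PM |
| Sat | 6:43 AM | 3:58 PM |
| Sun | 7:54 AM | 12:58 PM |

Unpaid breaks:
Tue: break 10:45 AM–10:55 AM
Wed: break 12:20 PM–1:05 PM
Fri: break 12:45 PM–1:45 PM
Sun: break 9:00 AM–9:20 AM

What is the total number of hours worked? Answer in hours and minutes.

Tue: 8:31 AM–7:12 PM = 10 h 41 min; less 10 min break → 10 h 31 min
Wed: 10:34 AM–6:14 PM = 7 h 40 min; less 45 min break → 6 h 55 min
Thu: 6:48 AM–5:21 PM = 10 h 33 min
Fri: 6:38 AM–2:48 PM = 8 h 10 min; less 60 min break → 7 h 10 min
Sat: 6:43 AM–3:58 PM = 9 h 15 min
Sun: 7:54 AM–12:58 PM = 5 h 4 min; less 20 min break → 4 h 44 min
Total: 10 h 31 min + 6 h 55 min + 10 h 33 min + 7 h 10 min + 9 h 15 min + 4 h 44 min = 49 h 8 min.

49 h 8 min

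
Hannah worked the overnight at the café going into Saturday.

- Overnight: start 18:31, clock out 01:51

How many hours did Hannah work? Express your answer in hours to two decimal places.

Overnight: 18:31 → midnight = 5 h 29 min; midnight → 01:51 = 1 h 51 min; span 7 h 20 min

7.33 hours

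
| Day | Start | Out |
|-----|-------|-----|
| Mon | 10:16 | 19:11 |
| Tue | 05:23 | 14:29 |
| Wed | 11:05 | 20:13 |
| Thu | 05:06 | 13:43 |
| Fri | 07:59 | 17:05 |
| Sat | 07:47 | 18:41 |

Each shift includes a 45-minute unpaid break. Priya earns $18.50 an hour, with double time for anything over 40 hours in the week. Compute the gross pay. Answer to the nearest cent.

$1156.87

Mon: 10:16–19:11 = 8 h 55 min; less 45 min break → 8 h 10 min
Tue: 05:23–14:29 = 9 h 6 min; less 45 min break → 8 h 21 min
Wed: 11:05–20:13 = 9 h 8 min; less 45 min break → 8 h 23 min
Thu: 05:06–13:43 = 8 h 37 min; less 45 min break → 7 h 52 min
Fri: 07:59–17:05 = 9 h 6 min; less 45 min break → 8 h 21 min
Sat: 07:47–18:41 = 10 h 54 min; less 45 min break → 10 h 9 min
Total worked: 51 h 16 min = 3076 min.
Regular 40 h 0 min = 2400 min at $18.50/h; overtime 11 h 16 min = 676 min at $37.00/h.
Pay = (2400 × $18.50 + 676 × $37.00) ÷ 60 = $1156.87.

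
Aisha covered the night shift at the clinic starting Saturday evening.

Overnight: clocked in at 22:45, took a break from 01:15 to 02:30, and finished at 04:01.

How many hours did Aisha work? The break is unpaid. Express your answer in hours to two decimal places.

Overnight: 22:45 → midnight = 1 h 15 min; midnight → 04:01 = 4 h 1 min; span 5 h 16 min; less 75 min break → 4 h 1 min

4.02 hours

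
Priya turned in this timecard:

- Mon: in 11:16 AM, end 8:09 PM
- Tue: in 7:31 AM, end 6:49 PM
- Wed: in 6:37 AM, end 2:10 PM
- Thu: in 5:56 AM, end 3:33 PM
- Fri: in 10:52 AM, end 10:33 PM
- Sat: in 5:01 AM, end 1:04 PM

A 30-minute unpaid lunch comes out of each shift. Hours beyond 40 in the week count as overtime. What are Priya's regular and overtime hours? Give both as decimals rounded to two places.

Regular 40.00 hours, overtime 14.08 hours

Mon: 11:16 AM–8:09 PM = 8 h 53 min; less 30 min break → 8 h 23 min
Tue: 7:31 AM–6:49 PM = 11 h 18 min; less 30 min break → 10 h 48 min
Wed: 6:37 AM–2:10 PM = 7 h 33 min; less 30 min break → 7 h 3 min
Thu: 5:56 AM–3:33 PM = 9 h 37 min; less 30 min break → 9 h 7 min
Fri: 10:52 AM–10:33 PM = 11 h 41 min; less 30 min break → 11 h 11 min
Sat: 5:01 AM–1:04 PM = 8 h 3 min; less 30 min break → 7 h 33 min
Total worked: 54 h 5 min = 54.08 h.
Threshold 40 h → overtime 14 h 5 min, regular 40 h 0 min.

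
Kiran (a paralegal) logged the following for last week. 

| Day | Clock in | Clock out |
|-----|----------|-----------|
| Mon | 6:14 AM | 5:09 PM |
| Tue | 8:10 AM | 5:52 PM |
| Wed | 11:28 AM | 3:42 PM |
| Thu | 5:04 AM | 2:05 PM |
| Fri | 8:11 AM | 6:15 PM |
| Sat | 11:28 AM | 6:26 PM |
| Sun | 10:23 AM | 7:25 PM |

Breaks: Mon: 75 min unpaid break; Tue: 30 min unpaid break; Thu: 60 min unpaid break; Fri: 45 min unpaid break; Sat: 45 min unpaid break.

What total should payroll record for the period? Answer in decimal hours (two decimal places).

55.68 hours

Mon: 6:14 AM–5:09 PM = 10 h 55 min; less 75 min break → 9 h 40 min
Tue: 8:10 AM–5:52 PM = 9 h 42 min; less 30 min break → 9 h 12 min
Wed: 11:28 AM–3:42 PM = 4 h 14 min
Thu: 5:04 AM–2:05 PM = 9 h 1 min; less 60 min break → 8 h 1 min
Fri: 8:11 AM–6:15 PM = 10 h 4 min; less 45 min break → 9 h 19 min
Sat: 11:28 AM–6:26 PM = 6 h 58 min; less 45 min break → 6 h 13 min
Sun: 10:23 AM–7:25 PM = 9 h 2 min
Total: 9 h 40 min + 9 h 12 min + 4 h 14 min + 8 h 1 min + 9 h 19 min + 6 h 13 min + 9 h 2 min = 55 h 41 min.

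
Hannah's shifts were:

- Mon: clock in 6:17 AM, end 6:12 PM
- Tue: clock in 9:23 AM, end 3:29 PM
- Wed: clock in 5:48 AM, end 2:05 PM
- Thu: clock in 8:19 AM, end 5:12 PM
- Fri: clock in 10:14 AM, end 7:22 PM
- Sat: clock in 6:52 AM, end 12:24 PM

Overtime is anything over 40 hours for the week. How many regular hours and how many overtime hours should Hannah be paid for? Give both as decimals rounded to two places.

Mon: 6:17 AM–6:12 PM = 11 h 55 min
Tue: 9:23 AM–3:29 PM = 6 h 6 min
Wed: 5:48 AM–2:05 PM = 8 h 17 min
Thu: 8:19 AM–5:12 PM = 8 h 53 min
Fri: 10:14 AM–7:22 PM = 9 h 8 min
Sat: 6:52 AM–12:24 PM = 5 h 32 min
Total worked: 49 h 51 min = 49.85 h.
Threshold 40 h → overtime 9 h 51 min, regular 40 h 0 min.

Regular 40.00 hours, overtime 9.85 hours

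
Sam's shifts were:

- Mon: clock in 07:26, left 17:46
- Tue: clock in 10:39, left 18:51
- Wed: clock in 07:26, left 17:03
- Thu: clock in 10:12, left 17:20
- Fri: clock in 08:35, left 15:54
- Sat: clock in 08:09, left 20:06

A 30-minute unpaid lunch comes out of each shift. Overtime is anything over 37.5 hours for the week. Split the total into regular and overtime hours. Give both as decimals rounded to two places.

Mon: 07:26–17:46 = 10 h 20 min; less 30 min break → 9 h 50 min
Tue: 10:39–18:51 = 8 h 12 min; less 30 min break → 7 h 42 min
Wed: 07:26–17:03 = 9 h 37 min; less 30 min break → 9 h 7 min
Thu: 10:12–17:20 = 7 h 8 min; less 30 min break → 6 h 38 min
Fri: 08:35–15:54 = 7 h 19 min; less 30 min break → 6 h 49 min
Sat: 08:09–20:06 = 11 h 57 min; less 30 min break → 11 h 27 min
Total worked: 51 h 33 min = 51.55 h.
Threshold 37.5 h → overtime 14 h 3 min, regular 37 h 30 min.

Regular 37.50 hours, overtime 14.05 hours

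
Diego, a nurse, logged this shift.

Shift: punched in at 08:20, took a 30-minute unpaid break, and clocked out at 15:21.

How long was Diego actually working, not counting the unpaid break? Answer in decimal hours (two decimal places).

6.52 hours

Shift: 08:20–15:21 = 7 h 1 min; less 30 min break → 6 h 31 min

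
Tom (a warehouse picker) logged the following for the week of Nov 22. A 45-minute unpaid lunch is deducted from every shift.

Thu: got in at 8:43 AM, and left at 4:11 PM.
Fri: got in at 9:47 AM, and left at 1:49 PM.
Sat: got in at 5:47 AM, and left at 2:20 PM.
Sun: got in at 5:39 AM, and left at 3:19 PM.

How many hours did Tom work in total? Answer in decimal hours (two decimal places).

26.72 hours

Thu: 8:43 AM–4:11 PM = 7 h 28 min; less 45 min break → 6 h 43 min
Fri: 9:47 AM–1:49 PM = 4 h 2 min; less 45 min break → 3 h 17 min
Sat: 5:47 AM–2:20 PM = 8 h 33 min; less 45 min break → 7 h 48 min
Sun: 5:39 AM–3:19 PM = 9 h 40 min; less 45 min break → 8 h 55 min
Total: 6 h 43 min + 3 h 17 min + 7 h 48 min + 8 h 55 min = 26 h 43 min.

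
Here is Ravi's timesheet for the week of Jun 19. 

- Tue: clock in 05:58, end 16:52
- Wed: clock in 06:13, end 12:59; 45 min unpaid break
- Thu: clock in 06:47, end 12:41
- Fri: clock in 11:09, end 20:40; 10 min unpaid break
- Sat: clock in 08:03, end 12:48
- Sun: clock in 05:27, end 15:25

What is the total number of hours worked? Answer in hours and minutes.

46 h 53 min

Tue: 05:58–16:52 = 10 h 54 min
Wed: 06:13–12:59 = 6 h 46 min; less 45 min break → 6 h 1 min
Thu: 06:47–12:41 = 5 h 54 min
Fri: 11:09–20:40 = 9 h 31 min; less 10 min break → 9 h 21 min
Sat: 08:03–12:48 = 4 h 45 min
Sun: 05:27–15:25 = 9 h 58 min
Total: 10 h 54 min + 6 h 1 min + 5 h 54 min + 9 h 21 min + 4 h 45 min + 9 h 58 min = 46 h 53 min.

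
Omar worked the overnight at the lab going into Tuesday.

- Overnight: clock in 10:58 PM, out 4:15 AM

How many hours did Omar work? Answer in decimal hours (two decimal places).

5.28 hours

Overnight: 10:58 PM → midnight = 1 h 2 min; midnight → 4:15 AM = 4 h 15 min; span 5 h 17 min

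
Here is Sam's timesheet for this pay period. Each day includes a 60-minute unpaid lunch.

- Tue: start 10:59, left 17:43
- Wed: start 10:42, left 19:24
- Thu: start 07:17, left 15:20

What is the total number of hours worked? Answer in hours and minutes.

20 h 29 min

Tue: 10:59–17:43 = 6 h 44 min; less 60 min break → 5 h 44 min
Wed: 10:42–19:24 = 8 h 42 min; less 60 min break → 7 h 42 min
Thu: 07:17–15:20 = 8 h 3 min; less 60 min break → 7 h 3 min
Total: 5 h 44 min + 7 h 42 min + 7 h 3 min = 20 h 29 min.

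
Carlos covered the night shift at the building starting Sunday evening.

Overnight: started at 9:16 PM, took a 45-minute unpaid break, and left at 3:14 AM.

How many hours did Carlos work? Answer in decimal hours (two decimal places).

5.22 hours

Overnight: 9:16 PM → midnight = 2 h 44 min; midnight → 3:14 AM = 3 h 14 min; span 5 h 58 min; less 45 min break → 5 h 13 min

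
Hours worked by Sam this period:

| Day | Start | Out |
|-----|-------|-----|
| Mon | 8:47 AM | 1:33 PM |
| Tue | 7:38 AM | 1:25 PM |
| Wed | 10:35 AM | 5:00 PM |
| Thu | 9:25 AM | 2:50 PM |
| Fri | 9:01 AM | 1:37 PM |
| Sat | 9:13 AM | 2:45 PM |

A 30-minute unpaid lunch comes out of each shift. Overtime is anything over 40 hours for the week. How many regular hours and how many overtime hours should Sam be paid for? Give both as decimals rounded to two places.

Regular 29.52 hours, overtime 0.00 hours

Mon: 8:47 AM–1:33 PM = 4 h 46 min; less 30 min break → 4 h 16 min
Tue: 7:38 AM–1:25 PM = 5 h 47 min; less 30 min break → 5 h 17 min
Wed: 10:35 AM–5:00 PM = 6 h 25 min; less 30 min break → 5 h 55 min
Thu: 9:25 AM–2:50 PM = 5 h 25 min; less 30 min break → 4 h 55 min
Fri: 9:01 AM–1:37 PM = 4 h 36 min; less 30 min break → 4 h 6 min
Sat: 9:13 AM–2:45 PM = 5 h 32 min; less 30 min break → 5 h 2 min
Total worked: 29 h 31 min = 29.52 h.
Threshold 40 h → overtime 0 h 0 min, regular 29 h 31 min.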